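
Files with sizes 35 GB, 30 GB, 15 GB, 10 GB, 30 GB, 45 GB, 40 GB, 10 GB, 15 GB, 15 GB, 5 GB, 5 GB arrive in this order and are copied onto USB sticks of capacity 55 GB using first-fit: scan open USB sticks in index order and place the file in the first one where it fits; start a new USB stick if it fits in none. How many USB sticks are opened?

5

  35 → USB stick 1 (new)  [load 35/55]
  30 → USB stick 2 (new)  [load 30/55]
  15 → USB stick 1  [load 50/55]
  10 → USB stick 2  [load 40/55]
  30 → USB stick 3 (new)  [load 30/55]
  45 → USB stick 4 (new)  [load 45/55]
  40 → USB stick 5 (new)  [load 40/55]
  10 → USB stick 2  [load 50/55]
  15 → USB stick 3  [load 45/55]
  15 → USB stick 5  [load 55/55]
  5 → USB stick 1  [load 55/55]
  5 → USB stick 2  [load 55/55]
5 USB sticks opened.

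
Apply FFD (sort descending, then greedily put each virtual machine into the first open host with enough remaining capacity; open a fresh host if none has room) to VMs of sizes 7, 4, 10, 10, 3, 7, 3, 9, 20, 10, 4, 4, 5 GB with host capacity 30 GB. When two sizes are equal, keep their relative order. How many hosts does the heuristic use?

4

Sorted descending: 20, 10, 10, 10, 9, 7, 7, 5, 4, 4, 4, 3, 3.
  20 → host 1 (new)  [load 20/30]
  10 → host 1  [load 30/30]
  10 → host 2 (new)  [load 10/30]
  10 → host 2  [load 20/30]
  9 → host 2  [load 29/30]
  7 → host 3 (new)  [load 7/30]
  7 → host 3  [load 14/30]
  5 → host 3  [load 19/30]
  4 → host 3  [load 23/30]
  4 → host 3  [load 27/30]
  4 → host 4 (new)  [load 4/30]
  3 → host 3  [load 30/30]
  3 → host 4  [load 7/30]
4 hosts opened.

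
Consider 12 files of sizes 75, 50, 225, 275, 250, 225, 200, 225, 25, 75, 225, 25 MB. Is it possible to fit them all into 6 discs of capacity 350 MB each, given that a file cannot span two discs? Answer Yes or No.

No

Total = 1875 MB; ⌈1875/350⌉ = 6.
7 files each exceed half the capacity and cannot share a disc, forcing at least 7 discs.
At least 7 discs are required, but only 6 are allowed.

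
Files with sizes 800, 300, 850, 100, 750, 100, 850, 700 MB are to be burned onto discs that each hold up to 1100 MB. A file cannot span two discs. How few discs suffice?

Total = 850 + 850 + 800 + 750 + 700 + 300 + 100 + 100 = 4450 MB.
Lower bound: ⌈4450/1100⌉ = 5 discs.
A packing using 5 discs:
  disc 1: 850 + 100 + 100 = 1050
  disc 2: 850 = 850
  disc 3: 800 + 300 = 1100
  disc 4: 750 = 750
  disc 5: 700 = 700
This matches the lower bound, so 5 is optimal.

5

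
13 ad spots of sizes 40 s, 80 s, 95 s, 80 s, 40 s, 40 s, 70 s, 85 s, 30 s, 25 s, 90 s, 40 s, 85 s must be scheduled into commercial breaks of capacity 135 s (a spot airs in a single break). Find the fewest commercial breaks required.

Total = 95 + 90 + 85 + 85 + 80 + 80 + 70 + 40 + 40 + 40 + 40 + 30 + 25 = 800 s.
Lower bound: ⌈800/135⌉ = 6 commercial breaks.
Also, 7 ad spots each exceed 135/2 s, and no two of those can share a break, so at least 7 commercial breaks are needed.
A packing using 7 commercial breaks:
  break 1: 95 + 40 = 135
  break 2: 90 + 40 = 130
  break 3: 85 + 40 = 125
  break 4: 85 + 40 = 125
  break 5: 80 + 30 + 25 = 135
  break 6: 80 = 80
  break 7: 70 = 70
This matches the lower bound, so 7 is optimal.

7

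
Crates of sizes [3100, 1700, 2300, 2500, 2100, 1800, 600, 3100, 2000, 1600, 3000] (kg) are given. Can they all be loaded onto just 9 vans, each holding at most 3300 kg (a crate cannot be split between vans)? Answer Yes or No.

Yes

A valid assignment using 9 vans:
  van 1: 3100 = 3100
  van 2: 3100 = 3100
  van 3: 3000 = 3000
  van 4: 2500 + 600 = 3100
  van 5: 2300 = 2300
  van 6: 2100 = 2100
  van 7: 2000 = 2000
  van 8: 1800 = 1800
  van 9: 1700 + 1600 = 3300
Every load is within 3300 kg, so 9 vans suffice.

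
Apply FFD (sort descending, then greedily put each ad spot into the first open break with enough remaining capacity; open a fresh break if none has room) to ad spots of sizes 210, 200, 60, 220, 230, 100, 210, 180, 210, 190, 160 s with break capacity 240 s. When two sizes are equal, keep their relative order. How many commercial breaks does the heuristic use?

Sorted descending: 230, 220, 210, 210, 210, 200, 190, 180, 160, 100, 60.
  230 → break 1 (new)  [load 230/240]
  220 → break 2 (new)  [load 220/240]
  210 → break 3 (new)  [load 210/240]
  210 → break 4 (new)  [load 210/240]
  210 → break 5 (new)  [load 210/240]
  200 → break 6 (new)  [load 200/240]
  190 → break 7 (new)  [load 190/240]
  180 → break 8 (new)  [load 180/240]
  160 → break 9 (new)  [load 160/240]
  100 → break 10 (new)  [load 100/240]
  60 → break 8  [load 240/240]
10 commercial breaks opened.

10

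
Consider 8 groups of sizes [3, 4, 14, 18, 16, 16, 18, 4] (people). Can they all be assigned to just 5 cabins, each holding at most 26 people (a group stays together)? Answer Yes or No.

A valid assignment using 5 cabins:
  cabin 1: 18 + 4 + 4 = 26
  cabin 2: 18 + 3 = 21
  cabin 3: 16 = 16
  cabin 4: 16 = 16
  cabin 5: 14 = 14
Every load is within 26 people, so 5 cabins suffice.

Yes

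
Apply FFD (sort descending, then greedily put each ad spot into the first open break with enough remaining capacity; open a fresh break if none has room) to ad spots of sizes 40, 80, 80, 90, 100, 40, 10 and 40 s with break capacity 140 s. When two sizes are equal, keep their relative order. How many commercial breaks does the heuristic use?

4

Sorted descending: 100, 90, 80, 80, 40, 40, 40, 10.
  100 → break 1 (new)  [load 100/140]
  90 → break 2 (new)  [load 90/140]
  80 → break 3 (new)  [load 80/140]
  80 → break 4 (new)  [load 80/140]
  40 → break 1  [load 140/140]
  40 → break 2  [load 130/140]
  40 → break 3  [load 120/140]
  10 → break 2  [load 140/140]
4 commercial breaks opened.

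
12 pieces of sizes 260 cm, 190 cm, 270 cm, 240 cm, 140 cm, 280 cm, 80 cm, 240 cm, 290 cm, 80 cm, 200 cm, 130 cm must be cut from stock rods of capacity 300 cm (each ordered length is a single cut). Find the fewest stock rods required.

9

Total = 290 + 280 + 270 + 260 + 240 + 240 + 200 + 190 + 140 + 130 + 80 + 80 = 2400 cm.
Lower bound: ⌈2400/300⌉ = 8 stock rods.
A packing using 9 stock rods:
  stock rod 1: 290 = 290
  stock rod 2: 280 = 280
  stock rod 3: 270 = 270
  stock rod 4: 260 = 260
  stock rod 5: 240 = 240
  stock rod 6: 240 = 240
  stock rod 7: 200 + 80 = 280
  stock rod 8: 190 + 80 = 270
  stock rod 9: 140 + 130 = 270
No arrangement into 8 stock rods stays within capacity, so 9 is optimal.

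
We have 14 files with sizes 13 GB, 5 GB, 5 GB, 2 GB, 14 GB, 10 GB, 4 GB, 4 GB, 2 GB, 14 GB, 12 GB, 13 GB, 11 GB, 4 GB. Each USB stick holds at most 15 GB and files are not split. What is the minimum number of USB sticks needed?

8

Total = 14 + 14 + 13 + 13 + 12 + 11 + 10 + 5 + 5 + 4 + 4 + 4 + 2 + 2 = 113 GB.
Lower bound: ⌈113/15⌉ = 8 USB sticks.
A packing using 8 USB sticks:
  USB stick 1: 14 = 14
  USB stick 2: 14 = 14
  USB stick 3: 13 + 2 = 15
  USB stick 4: 13 + 2 = 15
  USB stick 5: 12 = 12
  USB stick 6: 11 + 4 = 15
  USB stick 7: 10 + 5 = 15
  USB stick 8: 5 + 4 + 4 = 13
This matches the lower bound, so 8 is optimal.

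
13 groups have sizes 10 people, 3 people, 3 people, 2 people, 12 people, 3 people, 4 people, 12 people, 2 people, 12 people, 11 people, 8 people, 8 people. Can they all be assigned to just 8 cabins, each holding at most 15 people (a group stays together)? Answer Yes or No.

A valid assignment using 7 cabins:
  cabin 1: 12 + 3 = 15
  cabin 2: 12 + 3 = 15
  cabin 3: 12 + 3 = 15
  cabin 4: 11 + 4 = 15
  cabin 5: 10 + 2 + 2 = 14
  cabin 6: 8 = 8
  cabin 7: 8 = 8
That uses only 7 ≤ 8, so 8 cabins are enough.

Yes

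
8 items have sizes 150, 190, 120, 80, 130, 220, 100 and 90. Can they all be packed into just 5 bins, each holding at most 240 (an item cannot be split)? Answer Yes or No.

Yes

A valid assignment using 5 bins:
  bin 1: 220 = 220
  bin 2: 190 = 190
  bin 3: 150 + 90 = 240
  bin 4: 130 + 100 = 230
  bin 5: 120 + 80 = 200
Every load is within 240, so 5 bins suffice.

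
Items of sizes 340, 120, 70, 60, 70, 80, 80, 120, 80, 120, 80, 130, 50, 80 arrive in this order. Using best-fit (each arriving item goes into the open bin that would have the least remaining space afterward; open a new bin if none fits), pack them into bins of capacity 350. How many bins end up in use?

  340 → bin 1 (new)  [load 340/350]
  120 → bin 2 (new)  [load 120/350]
  70 → bin 2  [load 190/350]
  60 → bin 2  [load 250/350]
  70 → bin 2  [load 320/350]
  80 → bin 3 (new)  [load 80/350]
  80 → bin 3  [load 160/350]
  120 → bin 3  [load 280/350]
  80 → bin 4 (new)  [load 80/350]
  120 → bin 4  [load 200/350]
  80 → bin 4  [load 280/350]
  130 → bin 5 (new)  [load 130/350]
  50 → bin 3  [load 330/350]
  80 → bin 5  [load 210/350]
5 bins opened.

5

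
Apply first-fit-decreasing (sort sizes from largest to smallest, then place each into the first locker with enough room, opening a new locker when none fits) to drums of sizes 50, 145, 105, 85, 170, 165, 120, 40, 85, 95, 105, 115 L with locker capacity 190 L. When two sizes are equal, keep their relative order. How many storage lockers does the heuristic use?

8

Sorted descending: 170, 165, 145, 120, 115, 105, 105, 95, 85, 85, 50, 40.
  170 → locker 1 (new)  [load 170/190]
  165 → locker 2 (new)  [load 165/190]
  145 → locker 3 (new)  [load 145/190]
  120 → locker 4 (new)  [load 120/190]
  115 → locker 5 (new)  [load 115/190]
  105 → locker 6 (new)  [load 105/190]
  105 → locker 7 (new)  [load 105/190]
  95 → locker 8 (new)  [load 95/190]
  85 → locker 6  [load 190/190]
  85 → locker 7  [load 190/190]
  50 → locker 4  [load 170/190]
  40 → locker 3  [load 185/190]
8 storage lockers opened.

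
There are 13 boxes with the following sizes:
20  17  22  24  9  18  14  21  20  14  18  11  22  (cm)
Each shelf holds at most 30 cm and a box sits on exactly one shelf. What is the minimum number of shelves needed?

10

Total = 24 + 22 + 22 + 21 + 20 + 20 + 18 + 18 + 17 + 14 + 14 + 11 + 9 = 230 cm.
Lower bound: ⌈230/30⌉ = 8 shelves.
Also, 9 boxes each exceed 15 cm, and no two of those can share a shelf, so at least 9 shelves are needed.
A packing using 10 shelves:
  shelf 1: 24 = 24
  shelf 2: 22 = 22
  shelf 3: 22 = 22
  shelf 4: 21 + 9 = 30
  shelf 5: 20 = 20
  shelf 6: 20 = 20
  shelf 7: 18 + 11 = 29
  shelf 8: 18 = 18
  shelf 9: 17 = 17
  shelf 10: 14 + 14 = 28
No arrangement into 9 shelves stays within capacity, so 10 is optimal.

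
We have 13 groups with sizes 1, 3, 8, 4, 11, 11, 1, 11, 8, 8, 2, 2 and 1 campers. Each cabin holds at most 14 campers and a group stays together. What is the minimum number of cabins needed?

Total = 11 + 11 + 11 + 8 + 8 + 8 + 4 + 3 + 2 + 2 + 1 + 1 + 1 = 71 campers.
Lower bound: ⌈71/14⌉ = 6 cabins.
A packing using 6 cabins:
  cabin 1: 11 + 3 = 14
  cabin 2: 11 + 2 + 1 = 14
  cabin 3: 11 + 2 + 1 = 14
  cabin 4: 8 + 4 + 1 = 13
  cabin 5: 8 = 8
  cabin 6: 8 = 8
This matches the lower bound, so 6 is optimal.

6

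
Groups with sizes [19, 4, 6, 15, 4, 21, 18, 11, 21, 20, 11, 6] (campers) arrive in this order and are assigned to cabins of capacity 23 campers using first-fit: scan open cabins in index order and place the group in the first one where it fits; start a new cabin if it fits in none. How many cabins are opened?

8

  19 → cabin 1 (new)  [load 19/23]
  4 → cabin 1  [load 23/23]
  6 → cabin 2 (new)  [load 6/23]
  15 → cabin 2  [load 21/23]
  4 → cabin 3 (new)  [load 4/23]
  21 → cabin 4 (new)  [load 21/23]
  18 → cabin 3  [load 22/23]
  11 → cabin 5 (new)  [load 11/23]
  21 → cabin 6 (new)  [load 21/23]
  20 → cabin 7 (new)  [load 20/23]
  11 → cabin 5  [load 22/23]
  6 → cabin 8 (new)  [load 6/23]
8 cabins opened.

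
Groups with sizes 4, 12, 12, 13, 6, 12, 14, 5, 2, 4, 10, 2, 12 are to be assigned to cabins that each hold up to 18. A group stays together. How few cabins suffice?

Total = 14 + 13 + 12 + 12 + 12 + 12 + 10 + 6 + 5 + 4 + 4 + 2 + 2 = 108.
Lower bound: ⌈108/18⌉ = 6 cabins.
Also, 7 groups each exceed 9, and no two of those can share a cabin, so at least 7 cabins are needed.
A packing using 7 cabins:
  cabin 1: 14 + 4 = 18
  cabin 2: 13 + 5 = 18
  cabin 3: 12 + 6 = 18
  cabin 4: 12 + 4 + 2 = 18
  cabin 5: 12 + 2 = 14
  cabin 6: 12 = 12
  cabin 7: 10 = 10
This matches the lower bound, so 7 is optimal.

7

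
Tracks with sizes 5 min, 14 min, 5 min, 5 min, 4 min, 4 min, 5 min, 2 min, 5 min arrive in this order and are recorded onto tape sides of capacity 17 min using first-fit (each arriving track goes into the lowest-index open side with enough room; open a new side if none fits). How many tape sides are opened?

  5 → side 1 (new)  [load 5/17]
  14 → side 2 (new)  [load 14/17]
  5 → side 1  [load 10/17]
  5 → side 1  [load 15/17]
  4 → side 3 (new)  [load 4/17]
  4 → side 3  [load 8/17]
  5 → side 3  [load 13/17]
  2 → side 1  [load 17/17]
  5 → side 4 (new)  [load 5/17]
4 tape sides opened.

4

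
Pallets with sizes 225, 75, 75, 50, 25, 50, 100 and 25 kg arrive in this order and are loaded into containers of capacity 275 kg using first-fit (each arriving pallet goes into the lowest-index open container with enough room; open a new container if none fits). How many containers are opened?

  225 → container 1 (new)  [load 225/275]
  75 → container 2 (new)  [load 75/275]
  75 → container 2  [load 150/275]
  50 → container 1  [load 275/275]
  25 → container 2  [load 175/275]
  50 → container 2  [load 225/275]
  100 → container 3 (new)  [load 100/275]
  25 → container 2  [load 250/275]
3 containers opened.

3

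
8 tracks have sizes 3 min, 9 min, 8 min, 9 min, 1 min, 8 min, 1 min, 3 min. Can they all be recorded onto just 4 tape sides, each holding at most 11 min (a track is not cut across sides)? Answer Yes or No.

A valid assignment using 4 tape sides:
  side 1: 9 + 1 + 1 = 11
  side 2: 9 = 9
  side 3: 8 + 3 = 11
  side 4: 8 + 3 = 11
Every load is within 11 min, so 4 tape sides suffice.

Yes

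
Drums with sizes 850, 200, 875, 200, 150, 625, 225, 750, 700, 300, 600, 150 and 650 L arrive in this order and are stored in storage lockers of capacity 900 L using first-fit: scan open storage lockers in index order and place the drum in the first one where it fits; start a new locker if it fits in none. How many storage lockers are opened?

8

  850 → locker 1 (new)  [load 850/900]
  200 → locker 2 (new)  [load 200/900]
  875 → locker 3 (new)  [load 875/900]
  200 → locker 2  [load 400/900]
  150 → locker 2  [load 550/900]
  625 → locker 4 (new)  [load 625/900]
  225 → locker 2  [load 775/900]
  750 → locker 5 (new)  [load 750/900]
  700 → locker 6 (new)  [load 700/900]
  300 → locker 7 (new)  [load 300/900]
  600 → locker 7  [load 900/900]
  150 → locker 4  [load 775/900]
  650 → locker 8 (new)  [load 650/900]
8 storage lockers opened.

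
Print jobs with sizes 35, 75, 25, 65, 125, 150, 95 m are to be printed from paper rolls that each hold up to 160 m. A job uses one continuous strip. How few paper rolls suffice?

Total = 150 + 125 + 95 + 75 + 65 + 35 + 25 = 570 m.
Lower bound: ⌈570/160⌉ = 4 paper rolls.
A packing using 4 paper rolls:
  roll 1: 150 = 150
  roll 2: 125 + 35 = 160
  roll 3: 95 + 65 = 160
  roll 4: 75 + 25 = 100
This matches the lower bound, so 4 is optimal.

4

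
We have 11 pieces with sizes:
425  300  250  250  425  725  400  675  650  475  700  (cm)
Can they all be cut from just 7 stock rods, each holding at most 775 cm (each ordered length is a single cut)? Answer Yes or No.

Total = 5275 cm; ⌈5275/775⌉ = 7.
8 pieces each exceed half the capacity and cannot share a stock rod, forcing at least 8 stock rods.
At least 8 stock rods are required, but only 7 are allowed.

No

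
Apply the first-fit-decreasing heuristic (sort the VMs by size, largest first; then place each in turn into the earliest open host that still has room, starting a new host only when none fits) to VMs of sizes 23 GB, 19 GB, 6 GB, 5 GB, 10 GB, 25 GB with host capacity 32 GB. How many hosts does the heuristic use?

3

Sorted descending: 25, 23, 19, 10, 6, 5.
  25 → host 1 (new)  [load 25/32]
  23 → host 2 (new)  [load 23/32]
  19 → host 3 (new)  [load 19/32]
  10 → host 3  [load 29/32]
  6 → host 1  [load 31/32]
  5 → host 2  [load 28/32]
3 hosts opened.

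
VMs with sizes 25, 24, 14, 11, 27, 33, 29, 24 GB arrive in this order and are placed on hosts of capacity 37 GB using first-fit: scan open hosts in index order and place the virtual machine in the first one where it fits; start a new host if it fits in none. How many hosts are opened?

  25 → host 1 (new)  [load 25/37]
  24 → host 2 (new)  [load 24/37]
  14 → host 3 (new)  [load 14/37]
  11 → host 1  [load 36/37]
  27 → host 4 (new)  [load 27/37]
  33 → host 5 (new)  [load 33/37]
  29 → host 6 (new)  [load 29/37]
  24 → host 7 (new)  [load 24/37]
7 hosts opened.

7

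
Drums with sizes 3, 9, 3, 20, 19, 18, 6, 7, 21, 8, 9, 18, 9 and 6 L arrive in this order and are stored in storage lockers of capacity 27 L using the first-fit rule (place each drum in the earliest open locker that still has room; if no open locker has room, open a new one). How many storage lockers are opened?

6

  3 → locker 1 (new)  [load 3/27]
  9 → locker 1  [load 12/27]
  3 → locker 1  [load 15/27]
  20 → locker 2 (new)  [load 20/27]
  19 → locker 3 (new)  [load 19/27]
  18 → locker 4 (new)  [load 18/27]
  6 → locker 1  [load 21/27]
  7 → locker 2  [load 27/27]
  21 → locker 5 (new)  [load 21/27]
  8 → locker 3  [load 27/27]
  9 → locker 4  [load 27/27]
  18 → locker 6 (new)  [load 18/27]
  9 → locker 6  [load 27/27]
  6 → locker 1  [load 27/27]
6 storage lockers opened.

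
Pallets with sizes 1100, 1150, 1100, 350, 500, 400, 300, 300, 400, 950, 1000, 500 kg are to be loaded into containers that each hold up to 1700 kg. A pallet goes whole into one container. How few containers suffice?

Total = 1150 + 1100 + 1100 + 1000 + 950 + 500 + 500 + 400 + 400 + 350 + 300 + 300 = 8050 kg.
Lower bound: ⌈8050/1700⌉ = 5 containers.
A packing using 5 containers:
  container 1: 1150 + 500 = 1650
  container 2: 1100 + 500 = 1600
  container 3: 1100 + 400 = 1500
  container 4: 1000 + 400 + 300 = 1700
  container 5: 950 + 350 + 300 = 1600
This matches the lower bound, so 5 is optimal.

5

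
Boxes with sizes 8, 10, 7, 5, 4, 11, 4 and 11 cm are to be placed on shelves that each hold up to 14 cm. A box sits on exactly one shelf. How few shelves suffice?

Total = 11 + 11 + 10 + 8 + 7 + 5 + 4 + 4 = 60 cm.
Lower bound: ⌈60/14⌉ = 5 shelves.
A packing using 5 shelves:
  shelf 1: 11 = 11
  shelf 2: 11 = 11
  shelf 3: 10 + 4 = 14
  shelf 4: 8 + 5 = 13
  shelf 5: 7 + 4 = 11
This matches the lower bound, so 5 is optimal.

5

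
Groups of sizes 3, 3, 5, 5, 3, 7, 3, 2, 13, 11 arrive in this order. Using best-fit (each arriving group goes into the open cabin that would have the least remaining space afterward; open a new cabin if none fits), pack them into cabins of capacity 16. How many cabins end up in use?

4

  3 → cabin 1 (new)  [load 3/16]
  3 → cabin 1  [load 6/16]
  5 → cabin 1  [load 11/16]
  5 → cabin 1  [load 16/16]
  3 → cabin 2 (new)  [load 3/16]
  7 → cabin 2  [load 10/16]
  3 → cabin 2  [load 13/16]
  2 → cabin 2  [load 15/16]
  13 → cabin 3 (new)  [load 13/16]
  11 → cabin 4 (new)  [load 11/16]
4 cabins opened.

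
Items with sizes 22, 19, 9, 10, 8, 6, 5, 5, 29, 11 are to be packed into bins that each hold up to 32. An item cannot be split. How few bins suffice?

4

Total = 29 + 22 + 19 + 11 + 10 + 9 + 8 + 6 + 5 + 5 = 124.
Lower bound: ⌈124/32⌉ = 4 bins.
A packing using 4 bins:
  bin 1: 29 = 29
  bin 2: 22 + 10 = 32
  bin 3: 19 + 8 + 5 = 32
  bin 4: 11 + 9 + 6 + 5 = 31
This matches the lower bound, so 4 is optimal.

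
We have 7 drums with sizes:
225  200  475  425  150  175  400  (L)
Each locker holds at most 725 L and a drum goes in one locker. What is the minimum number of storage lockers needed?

Total = 475 + 425 + 400 + 225 + 200 + 175 + 150 = 2050 L.
Lower bound: ⌈2050/725⌉ = 3 storage lockers.
A packing using 3 storage lockers:
  locker 1: 475 + 225 = 700
  locker 2: 425 + 200 = 625
  locker 3: 400 + 175 + 150 = 725
This matches the lower bound, so 3 is optimal.

3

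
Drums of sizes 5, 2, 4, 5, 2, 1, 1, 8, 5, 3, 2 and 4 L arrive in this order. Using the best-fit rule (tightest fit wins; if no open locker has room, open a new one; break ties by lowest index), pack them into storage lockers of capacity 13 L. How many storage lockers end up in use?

4

  5 → locker 1 (new)  [load 5/13]
  2 → locker 1  [load 7/13]
  4 → locker 1  [load 11/13]
  5 → locker 2 (new)  [load 5/13]
  2 → locker 1  [load 13/13]
  1 → locker 2  [load 6/13]
  1 → locker 2  [load 7/13]
  8 → locker 3 (new)  [load 8/13]
  5 → locker 3  [load 13/13]
  3 → locker 2  [load 10/13]
  2 → locker 2  [load 12/13]
  4 → locker 4 (new)  [load 4/13]
4 storage lockers opened.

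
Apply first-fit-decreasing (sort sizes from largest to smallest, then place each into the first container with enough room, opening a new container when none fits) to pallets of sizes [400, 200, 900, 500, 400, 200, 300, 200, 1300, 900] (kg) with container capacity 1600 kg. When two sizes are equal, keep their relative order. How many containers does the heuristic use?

4

Sorted descending: 1300, 900, 900, 500, 400, 400, 300, 200, 200, 200.
  1300 → container 1 (new)  [load 1300/1600]
  900 → container 2 (new)  [load 900/1600]
  900 → container 3 (new)  [load 900/1600]
  500 → container 2  [load 1400/1600]
  400 → container 3  [load 1300/1600]
  400 → container 4 (new)  [load 400/1600]
  300 → container 1  [load 1600/1600]
  200 → container 2  [load 1600/1600]
  200 → container 3  [load 1500/1600]
  200 → container 4  [load 600/1600]
4 containers opened.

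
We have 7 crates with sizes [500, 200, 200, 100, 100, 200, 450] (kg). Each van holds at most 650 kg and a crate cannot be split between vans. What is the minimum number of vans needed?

Total = 500 + 450 + 200 + 200 + 200 + 100 + 100 = 1750 kg.
Lower bound: ⌈1750/650⌉ = 3 vans.
A packing using 3 vans:
  van 1: 500 + 100 = 600
  van 2: 450 + 200 = 650
  van 3: 200 + 200 + 100 = 500
This matches the lower bound, so 3 is optimal.

3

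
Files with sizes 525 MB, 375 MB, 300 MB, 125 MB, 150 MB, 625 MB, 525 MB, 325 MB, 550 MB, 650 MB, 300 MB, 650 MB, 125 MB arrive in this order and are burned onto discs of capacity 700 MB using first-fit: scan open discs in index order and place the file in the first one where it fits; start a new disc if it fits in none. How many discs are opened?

8

  525 → disc 1 (new)  [load 525/700]
  375 → disc 2 (new)  [load 375/700]
  300 → disc 2  [load 675/700]
  125 → disc 1  [load 650/700]
  150 → disc 3 (new)  [load 150/700]
  625 → disc 4 (new)  [load 625/700]
  525 → disc 3  [load 675/700]
  325 → disc 5 (new)  [load 325/700]
  550 → disc 6 (new)  [load 550/700]
  650 → disc 7 (new)  [load 650/700]
  300 → disc 5  [load 625/700]
  650 → disc 8 (new)  [load 650/700]
  125 → disc 6  [load 675/700]
8 discs opened.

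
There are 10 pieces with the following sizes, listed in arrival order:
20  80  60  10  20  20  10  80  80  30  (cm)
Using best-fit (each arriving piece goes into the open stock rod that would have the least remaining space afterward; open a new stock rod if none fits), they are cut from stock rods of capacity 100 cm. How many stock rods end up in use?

  20 → stock rod 1 (new)  [load 20/100]
  80 → stock rod 1  [load 100/100]
  60 → stock rod 2 (new)  [load 60/100]
  10 → stock rod 2  [load 70/100]
  20 → stock rod 2  [load 90/100]
  20 → stock rod 3 (new)  [load 20/100]
  10 → stock rod 2  [load 100/100]
  80 → stock rod 3  [load 100/100]
  80 → stock rod 4 (new)  [load 80/100]
  30 → stock rod 5 (new)  [load 30/100]
5 stock rods opened.

5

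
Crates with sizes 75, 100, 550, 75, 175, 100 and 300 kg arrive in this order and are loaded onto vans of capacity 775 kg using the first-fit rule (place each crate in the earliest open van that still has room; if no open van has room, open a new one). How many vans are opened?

  75 → van 1 (new)  [load 75/775]
  100 → van 1  [load 175/775]
  550 → van 1  [load 725/775]
  75 → van 2 (new)  [load 75/775]
  175 → van 2  [load 250/775]
  100 → van 2  [load 350/775]
  300 → van 2  [load 650/775]
2 vans opened.

2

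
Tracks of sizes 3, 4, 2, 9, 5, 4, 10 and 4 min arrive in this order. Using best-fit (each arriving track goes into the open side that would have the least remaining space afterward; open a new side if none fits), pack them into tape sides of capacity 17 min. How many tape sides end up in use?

  3 → side 1 (new)  [load 3/17]
  4 → side 1  [load 7/17]
  2 → side 1  [load 9/17]
  9 → side 2 (new)  [load 9/17]
  5 → side 1  [load 14/17]
  4 → side 2  [load 13/17]
  10 → side 3 (new)  [load 10/17]
  4 → side 2  [load 17/17]
3 tape sides opened.

3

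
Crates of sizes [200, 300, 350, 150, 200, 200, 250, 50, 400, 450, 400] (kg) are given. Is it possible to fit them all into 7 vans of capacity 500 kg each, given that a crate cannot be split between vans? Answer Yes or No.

Yes

A valid assignment using 7 vans:
  van 1: 450 + 50 = 500
  van 2: 400 = 400
  van 3: 400 = 400
  van 4: 350 + 150 = 500
  van 5: 300 + 200 = 500
  van 6: 250 + 200 = 450
  van 7: 200 = 200
Every load is within 500 kg, so 7 vans suffice.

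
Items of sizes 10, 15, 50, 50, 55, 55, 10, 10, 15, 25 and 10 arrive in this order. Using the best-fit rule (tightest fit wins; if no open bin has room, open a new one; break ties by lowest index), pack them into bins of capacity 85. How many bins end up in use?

4

  10 → bin 1 (new)  [load 10/85]
  15 → bin 1  [load 25/85]
  50 → bin 1  [load 75/85]
  50 → bin 2 (new)  [load 50/85]
  55 → bin 3 (new)  [load 55/85]
  55 → bin 4 (new)  [load 55/85]
  10 → bin 1  [load 85/85]
  10 → bin 3  [load 65/85]
  15 → bin 3  [load 80/85]
  25 → bin 4  [load 80/85]
  10 → bin 2  [load 60/85]
4 bins opened.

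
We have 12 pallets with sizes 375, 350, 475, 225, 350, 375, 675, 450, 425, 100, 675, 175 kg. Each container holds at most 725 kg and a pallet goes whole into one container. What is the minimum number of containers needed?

Total = 675 + 675 + 475 + 450 + 425 + 375 + 375 + 350 + 350 + 225 + 175 + 100 = 4650 kg.
Lower bound: ⌈4650/725⌉ = 7 containers.
A packing using 7 containers:
  container 1: 675 = 675
  container 2: 675 = 675
  container 3: 475 + 225 = 700
  container 4: 450 + 175 + 100 = 725
  container 5: 425 = 425
  container 6: 375 + 350 = 725
  container 7: 375 + 350 = 725
This matches the lower bound, so 7 is optimal.

7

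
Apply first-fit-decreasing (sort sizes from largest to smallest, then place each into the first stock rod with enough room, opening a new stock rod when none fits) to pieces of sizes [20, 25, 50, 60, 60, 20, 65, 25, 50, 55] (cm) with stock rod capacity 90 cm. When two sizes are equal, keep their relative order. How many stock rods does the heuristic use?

6

Sorted descending: 65, 60, 60, 55, 50, 50, 25, 25, 20, 20.
  65 → stock rod 1 (new)  [load 65/90]
  60 → stock rod 2 (new)  [load 60/90]
  60 → stock rod 3 (new)  [load 60/90]
  55 → stock rod 4 (new)  [load 55/90]
  50 → stock rod 5 (new)  [load 50/90]
  50 → stock rod 6 (new)  [load 50/90]
  25 → stock rod 1  [load 90/90]
  25 → stock rod 2  [load 85/90]
  20 → stock rod 3  [load 80/90]
  20 → stock rod 4  [load 75/90]
6 stock rods opened.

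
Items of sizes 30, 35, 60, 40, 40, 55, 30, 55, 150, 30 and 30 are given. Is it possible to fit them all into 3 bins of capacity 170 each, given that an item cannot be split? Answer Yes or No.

No

Total = 555; ⌈555/170⌉ = 4.
At least 4 bins are required, but only 3 are allowed.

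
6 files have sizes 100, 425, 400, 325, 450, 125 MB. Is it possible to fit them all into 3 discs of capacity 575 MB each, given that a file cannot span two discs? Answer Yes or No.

Total = 1825 MB; ⌈1825/575⌉ = 4.
At least 4 discs are required, but only 3 are allowed.

No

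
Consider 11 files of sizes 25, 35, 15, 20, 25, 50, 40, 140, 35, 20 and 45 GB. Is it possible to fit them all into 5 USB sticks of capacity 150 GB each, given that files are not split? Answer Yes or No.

Yes

A valid assignment using 4 USB sticks:
  USB stick 1: 140 = 140
  USB stick 2: 50 + 45 + 40 + 15 = 150
  USB stick 3: 35 + 35 + 25 + 25 + 20 = 140
  USB stick 4: 20 = 20
That uses only 4 ≤ 5, so 5 USB sticks are enough.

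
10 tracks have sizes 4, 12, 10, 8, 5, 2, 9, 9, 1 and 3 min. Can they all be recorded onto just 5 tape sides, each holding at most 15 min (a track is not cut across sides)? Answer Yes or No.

A valid assignment using 5 tape sides:
  side 1: 12 + 3 = 15
  side 2: 10 + 5 = 15
  side 3: 9 + 4 + 2 = 15
  side 4: 9 + 1 = 10
  side 5: 8 = 8
Every load is within 15 min, so 5 tape sides suffice.

Yes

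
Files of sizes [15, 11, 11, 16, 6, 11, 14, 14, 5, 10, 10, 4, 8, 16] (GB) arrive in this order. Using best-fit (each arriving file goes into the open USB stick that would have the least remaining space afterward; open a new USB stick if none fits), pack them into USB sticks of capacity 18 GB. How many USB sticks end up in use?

10

  15 → USB stick 1 (new)  [load 15/18]
  11 → USB stick 2 (new)  [load 11/18]
  11 → USB stick 3 (new)  [load 11/18]
  16 → USB stick 4 (new)  [load 16/18]
  6 → USB stick 2  [load 17/18]
  11 → USB stick 5 (new)  [load 11/18]
  14 → USB stick 6 (new)  [load 14/18]
  14 → USB stick 7 (new)  [load 14/18]
  5 → USB stick 3  [load 16/18]
  10 → USB stick 8 (new)  [load 10/18]
  10 → USB stick 9 (new)  [load 10/18]
  4 → USB stick 6  [load 18/18]
  8 → USB stick 8  [load 18/18]
  16 → USB stick 10 (new)  [load 16/18]
10 USB sticks opened.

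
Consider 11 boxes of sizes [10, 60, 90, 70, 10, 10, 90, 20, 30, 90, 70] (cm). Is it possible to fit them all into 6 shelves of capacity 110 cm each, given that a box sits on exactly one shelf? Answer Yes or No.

Yes

A valid assignment using 6 shelves:
  shelf 1: 90 + 20 = 110
  shelf 2: 90 + 10 + 10 = 110
  shelf 3: 90 + 10 = 100
  shelf 4: 70 + 30 = 100
  shelf 5: 70 = 70
  shelf 6: 60 = 60
Every load is within 110 cm, so 6 shelves suffice.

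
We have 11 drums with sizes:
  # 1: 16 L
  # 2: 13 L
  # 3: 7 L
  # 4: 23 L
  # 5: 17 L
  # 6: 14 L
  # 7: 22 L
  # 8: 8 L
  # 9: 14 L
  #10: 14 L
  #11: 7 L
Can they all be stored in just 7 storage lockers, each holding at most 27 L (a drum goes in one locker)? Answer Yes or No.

Yes

A valid assignment using 7 storage lockers:
  locker 1: 23 = 23
  locker 2: 22 = 22
  locker 3: 17 + 8 = 25
  locker 4: 16 + 7 = 23
  locker 5: 14 + 13 = 27
  locker 6: 14 + 7 = 21
  locker 7: 14 = 14
Every load is within 27 L, so 7 storage lockers suffice.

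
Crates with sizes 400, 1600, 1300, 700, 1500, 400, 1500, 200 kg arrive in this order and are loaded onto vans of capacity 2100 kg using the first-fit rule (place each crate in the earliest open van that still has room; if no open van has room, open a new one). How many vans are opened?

4

  400 → van 1 (new)  [load 400/2100]
  1600 → van 1  [load 2000/2100]
  1300 → van 2 (new)  [load 1300/2100]
  700 → van 2  [load 2000/2100]
  1500 → van 3 (new)  [load 1500/2100]
  400 → van 3  [load 1900/2100]
  1500 → van 4 (new)  [load 1500/2100]
  200 → van 3  [load 2100/2100]
4 vans opened.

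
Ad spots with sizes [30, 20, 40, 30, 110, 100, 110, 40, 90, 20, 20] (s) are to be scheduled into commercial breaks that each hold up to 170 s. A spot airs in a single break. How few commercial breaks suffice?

4

Total = 110 + 110 + 100 + 90 + 40 + 40 + 30 + 30 + 20 + 20 + 20 = 610 s.
Lower bound: ⌈610/170⌉ = 4 commercial breaks.
A packing using 4 commercial breaks:
  break 1: 110 + 40 + 20 = 170
  break 2: 110 + 40 + 20 = 170
  break 3: 100 + 30 + 30 = 160
  break 4: 90 + 20 = 110
This matches the lower bound, so 4 is optimal.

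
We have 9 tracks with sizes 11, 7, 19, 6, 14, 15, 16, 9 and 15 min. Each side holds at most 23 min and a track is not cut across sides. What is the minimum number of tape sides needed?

6

Total = 19 + 16 + 15 + 15 + 14 + 11 + 9 + 7 + 6 = 112 min.
Lower bound: ⌈112/23⌉ = 5 tape sides.
A packing using 6 tape sides:
  side 1: 19 = 19
  side 2: 16 + 7 = 23
  side 3: 15 + 6 = 21
  side 4: 15 = 15
  side 5: 14 + 9 = 23
  side 6: 11 = 11
No arrangement into 5 tape sides stays within capacity, so 6 is optimal.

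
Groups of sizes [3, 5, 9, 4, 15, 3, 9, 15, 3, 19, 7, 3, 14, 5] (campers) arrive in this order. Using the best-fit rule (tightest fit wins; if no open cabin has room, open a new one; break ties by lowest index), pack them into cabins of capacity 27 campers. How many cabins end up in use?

5

  3 → cabin 1 (new)  [load 3/27]
  5 → cabin 1  [load 8/27]
  9 → cabin 1  [load 17/27]
  4 → cabin 1  [load 21/27]
  15 → cabin 2 (new)  [load 15/27]
  3 → cabin 1  [load 24/27]
  9 → cabin 2  [load 24/27]
  15 → cabin 3 (new)  [load 15/27]
  3 → cabin 1  [load 27/27]
  19 → cabin 4 (new)  [load 19/27]
  7 → cabin 4  [load 26/27]
  3 → cabin 2  [load 27/27]
  14 → cabin 5 (new)  [load 14/27]
  5 → cabin 3  [load 20/27]
5 cabins opened.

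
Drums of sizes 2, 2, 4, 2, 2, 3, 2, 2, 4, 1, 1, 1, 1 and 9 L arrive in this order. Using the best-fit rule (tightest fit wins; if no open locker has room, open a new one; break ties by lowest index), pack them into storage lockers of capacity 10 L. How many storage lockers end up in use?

4

  2 → locker 1 (new)  [load 2/10]
  2 → locker 1  [load 4/10]
  4 → locker 1  [load 8/10]
  2 → locker 1  [load 10/10]
  2 → locker 2 (new)  [load 2/10]
  3 → locker 2  [load 5/10]
  2 → locker 2  [load 7/10]
  2 → locker 2  [load 9/10]
  4 → locker 3 (new)  [load 4/10]
  1 → locker 2  [load 10/10]
  1 → locker 3  [load 5/10]
  1 → locker 3  [load 6/10]
  1 → locker 3  [load 7/10]
  9 → locker 4 (new)  [load 9/10]
4 storage lockers opened.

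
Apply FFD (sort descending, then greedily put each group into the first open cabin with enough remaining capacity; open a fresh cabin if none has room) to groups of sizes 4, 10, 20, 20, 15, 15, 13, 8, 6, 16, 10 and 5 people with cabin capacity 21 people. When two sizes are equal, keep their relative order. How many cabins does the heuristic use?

7

Sorted descending: 20, 20, 16, 15, 15, 13, 10, 10, 8, 6, 5, 4.
  20 → cabin 1 (new)  [load 20/21]
  20 → cabin 2 (new)  [load 20/21]
  16 → cabin 3 (new)  [load 16/21]
  15 → cabin 4 (new)  [load 15/21]
  15 → cabin 5 (new)  [load 15/21]
  13 → cabin 6 (new)  [load 13/21]
  10 → cabin 7 (new)  [load 10/21]
  10 → cabin 7  [load 20/21]
  8 → cabin 6  [load 21/21]
  6 → cabin 4  [load 21/21]
  5 → cabin 3  [load 21/21]
  4 → cabin 5  [load 19/21]
7 cabins opened.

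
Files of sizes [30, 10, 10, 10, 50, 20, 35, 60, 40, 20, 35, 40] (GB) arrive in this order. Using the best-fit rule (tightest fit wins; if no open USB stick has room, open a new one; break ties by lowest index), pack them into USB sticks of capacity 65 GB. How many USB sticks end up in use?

  30 → USB stick 1 (new)  [load 30/65]
  10 → USB stick 1  [load 40/65]
  10 → USB stick 1  [load 50/65]
  10 → USB stick 1  [load 60/65]
  50 → USB stick 2 (new)  [load 50/65]
  20 → USB stick 3 (new)  [load 20/65]
  35 → USB stick 3  [load 55/65]
  60 → USB stick 4 (new)  [load 60/65]
  40 → USB stick 5 (new)  [load 40/65]
  20 → USB stick 5  [load 60/65]
  35 → USB stick 6 (new)  [load 35/65]
  40 → USB stick 7 (new)  [load 40/65]
7 USB sticks opened.

7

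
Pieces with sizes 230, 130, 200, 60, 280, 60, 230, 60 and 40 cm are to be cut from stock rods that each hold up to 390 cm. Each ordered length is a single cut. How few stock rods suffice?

Total = 280 + 230 + 230 + 200 + 130 + 60 + 60 + 60 + 40 = 1290 cm.
Lower bound: ⌈1290/390⌉ = 4 stock rods.
A packing using 4 stock rods:
  stock rod 1: 280 + 60 + 40 = 380
  stock rod 2: 230 + 130 = 360
  stock rod 3: 230 + 60 + 60 = 350
  stock rod 4: 200 = 200
This matches the lower bound, so 4 is optimal.

4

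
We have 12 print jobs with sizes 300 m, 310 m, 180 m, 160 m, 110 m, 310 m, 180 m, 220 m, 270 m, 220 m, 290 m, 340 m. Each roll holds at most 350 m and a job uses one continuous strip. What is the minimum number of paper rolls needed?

10

Total = 340 + 310 + 310 + 300 + 290 + 270 + 220 + 220 + 180 + 180 + 160 + 110 = 2890 m.
Lower bound: ⌈2890/350⌉ = 9 paper rolls.
Also, 10 print jobs each exceed 175 m, and no two of those can share a roll, so at least 10 paper rolls are needed.
A packing using 10 paper rolls:
  roll 1: 340 = 340
  roll 2: 310 = 310
  roll 3: 310 = 310
  roll 4: 300 = 300
  roll 5: 290 = 290
  roll 6: 270 = 270
  roll 7: 220 + 110 = 330
  roll 8: 220 = 220
  roll 9: 180 + 160 = 340
  roll 10: 180 = 180
This matches the lower bound, so 10 is optimal.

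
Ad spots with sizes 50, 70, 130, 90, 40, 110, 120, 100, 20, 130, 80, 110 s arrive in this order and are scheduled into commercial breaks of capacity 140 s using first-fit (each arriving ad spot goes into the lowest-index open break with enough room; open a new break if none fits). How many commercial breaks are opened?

  50 → break 1 (new)  [load 50/140]
  70 → break 1  [load 120/140]
  130 → break 2 (new)  [load 130/140]
  90 → break 3 (new)  [load 90/140]
  40 → break 3  [load 130/140]
  110 → break 4 (new)  [load 110/140]
  120 → break 5 (new)  [load 120/140]
  100 → break 6 (new)  [load 100/140]
  20 → break 1  [load 140/140]
  130 → break 7 (new)  [load 130/140]
  80 → break 8 (new)  [load 80/140]
  110 → break 9 (new)  [load 110/140]
9 commercial breaks opened.

9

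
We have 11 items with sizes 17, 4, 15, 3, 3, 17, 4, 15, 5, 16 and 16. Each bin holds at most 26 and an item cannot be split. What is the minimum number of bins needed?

Total = 17 + 17 + 16 + 16 + 15 + 15 + 5 + 4 + 4 + 3 + 3 = 115.
Lower bound: ⌈115/26⌉ = 5 bins.
Also, 6 items each exceed 13, and no two of those can share a bin, so at least 6 bins are needed.
A packing using 6 bins:
  bin 1: 17 + 5 + 4 = 26
  bin 2: 17 + 4 + 3 = 24
  bin 3: 16 + 3 = 19
  bin 4: 16 = 16
  bin 5: 15 = 15
  bin 6: 15 = 15
This matches the lower bound, so 6 is optimal.

6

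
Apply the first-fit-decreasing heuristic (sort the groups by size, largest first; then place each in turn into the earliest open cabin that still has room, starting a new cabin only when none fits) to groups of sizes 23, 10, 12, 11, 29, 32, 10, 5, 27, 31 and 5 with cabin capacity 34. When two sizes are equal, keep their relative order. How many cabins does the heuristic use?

6

Sorted descending: 32, 31, 29, 27, 23, 12, 11, 10, 10, 5, 5.
  32 → cabin 1 (new)  [load 32/34]
  31 → cabin 2 (new)  [load 31/34]
  29 → cabin 3 (new)  [load 29/34]
  27 → cabin 4 (new)  [load 27/34]
  23 → cabin 5 (new)  [load 23/34]
  12 → cabin 6 (new)  [load 12/34]
  11 → cabin 5  [load 34/34]
  10 → cabin 6  [load 22/34]
  10 → cabin 6  [load 32/34]
  5 → cabin 3  [load 34/34]
  5 → cabin 4  [load 32/34]
6 cabins opened.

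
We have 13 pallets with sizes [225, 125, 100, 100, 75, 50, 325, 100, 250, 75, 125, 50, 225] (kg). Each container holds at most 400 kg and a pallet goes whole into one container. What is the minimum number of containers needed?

5

Total = 325 + 250 + 225 + 225 + 125 + 125 + 100 + 100 + 100 + 75 + 75 + 50 + 50 = 1825 kg.
Lower bound: ⌈1825/400⌉ = 5 containers.
A packing using 5 containers:
  container 1: 325 + 75 = 400
  container 2: 250 + 125 = 375
  container 3: 225 + 125 + 50 = 400
  container 4: 225 + 100 + 75 = 400
  container 5: 100 + 100 + 50 = 250
This matches the lower bound, so 5 is optimal.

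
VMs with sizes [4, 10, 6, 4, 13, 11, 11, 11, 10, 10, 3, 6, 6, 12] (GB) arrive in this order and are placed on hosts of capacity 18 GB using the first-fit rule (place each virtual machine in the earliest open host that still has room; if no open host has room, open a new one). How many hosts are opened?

8

  4 → host 1 (new)  [load 4/18]
  10 → host 1  [load 14/18]
  6 → host 2 (new)  [load 6/18]
  4 → host 1  [load 18/18]
  13 → host 3 (new)  [load 13/18]
  11 → host 2  [load 17/18]
  11 → host 4 (new)  [load 11/18]
  11 → host 5 (new)  [load 11/18]
  10 → host 6 (new)  [load 10/18]
  10 → host 7 (new)  [load 10/18]
  3 → host 3  [load 16/18]
  6 → host 4  [load 17/18]
  6 → host 5  [load 17/18]
  12 → host 8 (new)  [load 12/18]
8 hosts opened.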